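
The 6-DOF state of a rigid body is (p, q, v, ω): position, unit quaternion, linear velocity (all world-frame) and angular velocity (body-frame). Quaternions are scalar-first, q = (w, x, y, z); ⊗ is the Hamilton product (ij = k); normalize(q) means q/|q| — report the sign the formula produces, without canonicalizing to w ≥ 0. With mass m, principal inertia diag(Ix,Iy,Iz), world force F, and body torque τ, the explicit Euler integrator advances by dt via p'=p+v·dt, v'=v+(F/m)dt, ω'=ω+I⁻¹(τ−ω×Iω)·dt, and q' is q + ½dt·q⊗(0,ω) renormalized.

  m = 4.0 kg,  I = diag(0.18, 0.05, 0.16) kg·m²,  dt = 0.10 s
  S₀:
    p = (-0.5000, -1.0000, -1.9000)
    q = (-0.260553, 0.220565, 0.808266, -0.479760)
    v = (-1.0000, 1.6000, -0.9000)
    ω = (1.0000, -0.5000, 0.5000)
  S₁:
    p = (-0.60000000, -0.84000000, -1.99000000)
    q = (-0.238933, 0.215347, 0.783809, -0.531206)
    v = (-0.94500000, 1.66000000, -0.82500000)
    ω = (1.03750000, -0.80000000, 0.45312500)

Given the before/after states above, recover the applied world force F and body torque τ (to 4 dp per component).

Δω = ω₁−ω₀ = (0.03750000, -0.30000000, -0.04687500)
gyro term ω₀×Iω₀ = (-0.0275, 0.0100, 0.0650)
applied torque τ = (0.0400, -0.1400, -0.0100)
v₁ − v₀ = (0.05500000, 0.06000000, 0.07500000)
m·(v₁−v₀)/dt = (2.2000, 2.4000, 3.0000)

F = (2.2000, 2.4000, 3.0000)
τ = (0.0400, -0.1400, -0.0100)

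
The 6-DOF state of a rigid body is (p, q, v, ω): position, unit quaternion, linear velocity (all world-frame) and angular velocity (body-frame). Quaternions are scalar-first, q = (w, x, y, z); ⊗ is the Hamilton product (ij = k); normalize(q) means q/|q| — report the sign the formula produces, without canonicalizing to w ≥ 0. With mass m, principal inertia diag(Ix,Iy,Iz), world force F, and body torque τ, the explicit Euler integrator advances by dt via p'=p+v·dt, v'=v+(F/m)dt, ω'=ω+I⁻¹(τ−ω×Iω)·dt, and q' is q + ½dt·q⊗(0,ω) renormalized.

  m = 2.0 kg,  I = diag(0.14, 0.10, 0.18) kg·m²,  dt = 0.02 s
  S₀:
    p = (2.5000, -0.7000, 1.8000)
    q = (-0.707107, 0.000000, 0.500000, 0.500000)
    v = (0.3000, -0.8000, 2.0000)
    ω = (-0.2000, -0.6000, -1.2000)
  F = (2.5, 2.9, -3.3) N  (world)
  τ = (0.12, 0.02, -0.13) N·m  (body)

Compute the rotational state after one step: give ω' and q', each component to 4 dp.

ω' = (-0.1911, -0.5941, -1.2139)
q' = (-0.6980, -0.0016, 0.5032, 0.5094)

α = I⁻¹(τ − ω×Iω) = (0.4457, 0.2960, -0.6956)
new body rate ω' = (-0.1911, -0.5941, -1.2139)
Hamilton product q⊗(0,ω) = (0.9000000, -0.1585786, 0.3242642, 0.9485284)
updated quaternion q' = (-0.6980, -0.0016, 0.5032, 0.5094)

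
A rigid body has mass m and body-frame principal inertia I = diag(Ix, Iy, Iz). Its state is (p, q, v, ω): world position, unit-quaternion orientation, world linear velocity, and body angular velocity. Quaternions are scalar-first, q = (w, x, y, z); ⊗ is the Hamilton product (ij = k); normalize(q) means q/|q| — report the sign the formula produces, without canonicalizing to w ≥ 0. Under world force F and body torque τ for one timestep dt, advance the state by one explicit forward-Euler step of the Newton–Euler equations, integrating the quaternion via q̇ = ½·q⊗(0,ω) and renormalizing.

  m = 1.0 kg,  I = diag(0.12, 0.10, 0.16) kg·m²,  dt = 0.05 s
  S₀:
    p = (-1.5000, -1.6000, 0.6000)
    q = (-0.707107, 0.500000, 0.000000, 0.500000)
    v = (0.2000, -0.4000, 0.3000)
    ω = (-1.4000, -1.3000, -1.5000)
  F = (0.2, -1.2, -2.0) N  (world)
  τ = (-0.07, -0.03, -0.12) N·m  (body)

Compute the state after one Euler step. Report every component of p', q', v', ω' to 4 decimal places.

angular accel α = (-1.5583, 0.5400, -0.5225)
new body rate ω' = (-1.4779, -1.2730, -1.5261)
Hamilton product q⊗(0,ω) = (1.4500000, 1.6399498, 0.9692391, 0.4106605)
updated quaternion q' = (-0.6696, 0.5400, 0.0242, 0.5093)
a = (0.2000, -1.2000, -2.0000)
new position p' = (-1.4900, -1.6200, 0.6150)
v + (F/m)dt = (0.2100, -0.4600, 0.2000)

p' = (-1.4900, -1.6200, 0.6150)
q' = (-0.6696, 0.5400, 0.0242, 0.5093)
v' = (0.2100, -0.4600, 0.2000)
ω' = (-1.4779, -1.2730, -1.5261)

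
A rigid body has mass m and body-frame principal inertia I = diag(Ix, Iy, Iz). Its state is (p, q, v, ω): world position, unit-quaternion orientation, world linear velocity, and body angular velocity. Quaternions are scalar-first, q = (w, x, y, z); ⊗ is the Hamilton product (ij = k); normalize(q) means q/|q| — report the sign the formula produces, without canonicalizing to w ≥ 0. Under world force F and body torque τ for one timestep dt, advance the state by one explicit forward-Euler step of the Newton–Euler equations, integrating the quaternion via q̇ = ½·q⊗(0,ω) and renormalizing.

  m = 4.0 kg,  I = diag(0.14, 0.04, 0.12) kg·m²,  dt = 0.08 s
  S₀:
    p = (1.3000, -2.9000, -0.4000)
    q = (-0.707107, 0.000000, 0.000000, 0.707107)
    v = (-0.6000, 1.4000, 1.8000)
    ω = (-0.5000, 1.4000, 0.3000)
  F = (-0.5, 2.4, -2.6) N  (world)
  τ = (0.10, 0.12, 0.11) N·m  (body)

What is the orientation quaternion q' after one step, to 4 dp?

q' = (-0.7143, -0.0254, -0.0536, 0.6973)

q⊗(0,ω) = (-0.2121321, -0.6363963, -1.3435033, -0.2121321)
q' = normalize(q + ½dt·q⊗(0,ω)) = (-0.7143, -0.0254, -0.0536, 0.6973)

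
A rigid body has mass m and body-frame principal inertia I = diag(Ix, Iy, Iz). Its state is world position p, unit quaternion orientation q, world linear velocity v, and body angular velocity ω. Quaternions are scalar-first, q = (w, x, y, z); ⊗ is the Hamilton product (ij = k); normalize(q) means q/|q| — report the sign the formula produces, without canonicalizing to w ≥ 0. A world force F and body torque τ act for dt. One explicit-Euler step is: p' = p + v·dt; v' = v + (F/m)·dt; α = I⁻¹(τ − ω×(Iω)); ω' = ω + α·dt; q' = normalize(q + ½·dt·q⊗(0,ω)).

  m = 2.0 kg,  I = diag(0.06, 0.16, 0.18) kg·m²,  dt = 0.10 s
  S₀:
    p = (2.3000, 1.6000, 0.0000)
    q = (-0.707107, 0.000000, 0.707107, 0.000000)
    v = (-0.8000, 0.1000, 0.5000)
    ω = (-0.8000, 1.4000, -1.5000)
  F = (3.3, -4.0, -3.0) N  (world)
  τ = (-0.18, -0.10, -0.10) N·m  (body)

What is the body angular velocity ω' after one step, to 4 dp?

ω' = (-1.0300, 1.4275, -1.4933)

α = I⁻¹(τ − ω×Iω) = (-2.3000, 0.2750, 0.0667)
new body rate ω' = (-1.0300, 1.4275, -1.4933)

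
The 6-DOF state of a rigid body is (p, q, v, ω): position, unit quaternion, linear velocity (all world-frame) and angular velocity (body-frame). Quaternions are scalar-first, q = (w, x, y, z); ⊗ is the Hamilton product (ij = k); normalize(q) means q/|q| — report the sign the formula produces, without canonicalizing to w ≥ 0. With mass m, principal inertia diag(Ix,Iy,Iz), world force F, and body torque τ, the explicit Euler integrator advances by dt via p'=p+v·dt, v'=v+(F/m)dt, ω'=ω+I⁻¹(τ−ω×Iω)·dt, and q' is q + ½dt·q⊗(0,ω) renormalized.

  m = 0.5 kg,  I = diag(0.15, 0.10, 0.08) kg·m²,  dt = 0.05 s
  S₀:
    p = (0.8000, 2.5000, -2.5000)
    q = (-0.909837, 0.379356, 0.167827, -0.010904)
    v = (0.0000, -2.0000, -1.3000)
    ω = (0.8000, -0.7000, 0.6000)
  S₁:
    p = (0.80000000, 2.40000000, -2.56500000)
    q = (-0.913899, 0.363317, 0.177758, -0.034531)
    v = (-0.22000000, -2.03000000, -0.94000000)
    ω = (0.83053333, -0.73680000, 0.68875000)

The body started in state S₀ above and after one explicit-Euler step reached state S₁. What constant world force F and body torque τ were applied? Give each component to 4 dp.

F = (-2.2000, -0.3000, 3.6000)
τ = (0.1000, -0.0400, 0.1700)

velocity change Δv = (-0.22000000, -0.03000000, 0.36000000)
m·(v₁−v₀)/dt = (-2.2000, -0.3000, 3.6000)
rate change Δω = (0.03053333, -0.03680000, 0.08875000)
gyro term ω₀×Iω₀ = (0.0084, 0.0336, 0.0280)
I·α + gyro = (0.1000, -0.0400, 0.1700)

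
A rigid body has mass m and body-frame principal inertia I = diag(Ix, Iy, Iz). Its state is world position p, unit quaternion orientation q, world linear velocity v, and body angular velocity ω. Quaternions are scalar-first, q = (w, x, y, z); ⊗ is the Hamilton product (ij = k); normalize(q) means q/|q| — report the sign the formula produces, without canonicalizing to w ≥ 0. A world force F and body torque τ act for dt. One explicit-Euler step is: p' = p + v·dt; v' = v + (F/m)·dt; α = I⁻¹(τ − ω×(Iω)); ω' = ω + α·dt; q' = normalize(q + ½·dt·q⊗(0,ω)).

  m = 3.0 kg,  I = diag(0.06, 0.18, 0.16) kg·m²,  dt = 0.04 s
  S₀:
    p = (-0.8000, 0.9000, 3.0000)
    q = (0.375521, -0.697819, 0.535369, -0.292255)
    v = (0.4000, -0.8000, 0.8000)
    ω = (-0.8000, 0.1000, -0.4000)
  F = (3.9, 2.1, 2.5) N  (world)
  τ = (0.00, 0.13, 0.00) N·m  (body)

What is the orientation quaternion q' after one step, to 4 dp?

q' = (0.3609, -0.7074, 0.5351, -0.2880)

q⊗(0,ω) = (-0.7286941, -0.4853389, -0.0077715, 0.2083049)
q' = normalize(q + ½dt·q⊗(0,ω)) = (0.3609, -0.7074, 0.5351, -0.2880)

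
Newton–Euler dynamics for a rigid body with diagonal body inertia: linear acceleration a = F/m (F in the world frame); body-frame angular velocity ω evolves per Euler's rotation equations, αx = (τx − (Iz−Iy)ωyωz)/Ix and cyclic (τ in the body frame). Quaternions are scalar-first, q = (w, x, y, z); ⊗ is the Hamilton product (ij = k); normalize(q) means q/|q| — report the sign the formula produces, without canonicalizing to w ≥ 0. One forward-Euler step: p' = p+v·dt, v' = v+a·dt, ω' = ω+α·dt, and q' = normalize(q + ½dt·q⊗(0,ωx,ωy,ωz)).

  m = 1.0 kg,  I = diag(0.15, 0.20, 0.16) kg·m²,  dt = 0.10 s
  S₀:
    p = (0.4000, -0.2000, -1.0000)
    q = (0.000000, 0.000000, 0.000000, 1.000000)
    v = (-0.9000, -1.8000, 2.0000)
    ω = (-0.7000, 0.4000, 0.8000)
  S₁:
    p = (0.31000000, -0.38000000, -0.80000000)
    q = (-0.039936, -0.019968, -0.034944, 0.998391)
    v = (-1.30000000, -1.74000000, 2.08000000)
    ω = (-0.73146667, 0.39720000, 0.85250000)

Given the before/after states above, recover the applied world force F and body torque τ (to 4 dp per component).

rate change Δω = (-0.03146667, -0.00280000, 0.05250000)
gyro term ω₀×Iω₀ = (-0.0128, 0.0056, -0.0140)
τ = I·(Δω/dt) + ω₀×(Iω₀) = (-0.0600, 0.0000, 0.0700)
v₁ − v₀ = (-0.40000000, 0.06000000, 0.08000000)
applied force F = (-4.0000, 0.6000, 0.8000)

F = (-4.0000, 0.6000, 0.8000)
τ = (-0.0600, 0.0000, 0.0700)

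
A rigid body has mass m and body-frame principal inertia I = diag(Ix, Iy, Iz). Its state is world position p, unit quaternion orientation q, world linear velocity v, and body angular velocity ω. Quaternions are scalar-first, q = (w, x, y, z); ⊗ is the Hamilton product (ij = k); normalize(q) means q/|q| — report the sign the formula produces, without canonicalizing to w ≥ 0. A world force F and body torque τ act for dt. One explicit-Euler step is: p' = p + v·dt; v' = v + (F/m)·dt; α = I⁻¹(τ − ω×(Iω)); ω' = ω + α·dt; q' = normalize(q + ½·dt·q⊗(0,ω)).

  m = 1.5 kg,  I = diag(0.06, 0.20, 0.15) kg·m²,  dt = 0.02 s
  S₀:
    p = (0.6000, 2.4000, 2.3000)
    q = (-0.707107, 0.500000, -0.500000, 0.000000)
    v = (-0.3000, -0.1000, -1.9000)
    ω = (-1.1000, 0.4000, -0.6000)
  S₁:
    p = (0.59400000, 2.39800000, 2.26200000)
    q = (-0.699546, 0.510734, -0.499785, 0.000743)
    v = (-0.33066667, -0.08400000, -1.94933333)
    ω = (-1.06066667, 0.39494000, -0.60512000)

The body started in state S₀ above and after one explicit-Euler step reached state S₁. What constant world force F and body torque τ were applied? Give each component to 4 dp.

velocity change Δv = (-0.03066667, 0.01600000, -0.04933333)
F = m·Δv/dt = (-2.3000, 1.2000, -3.7000)
ω₁ − ω₀ = (0.03933333, -0.00506000, -0.00512000)
applied torque τ = (0.1300, -0.1100, -0.1000)

F = (-2.3000, 1.2000, -3.7000)
τ = (0.1300, -0.1100, -0.1000)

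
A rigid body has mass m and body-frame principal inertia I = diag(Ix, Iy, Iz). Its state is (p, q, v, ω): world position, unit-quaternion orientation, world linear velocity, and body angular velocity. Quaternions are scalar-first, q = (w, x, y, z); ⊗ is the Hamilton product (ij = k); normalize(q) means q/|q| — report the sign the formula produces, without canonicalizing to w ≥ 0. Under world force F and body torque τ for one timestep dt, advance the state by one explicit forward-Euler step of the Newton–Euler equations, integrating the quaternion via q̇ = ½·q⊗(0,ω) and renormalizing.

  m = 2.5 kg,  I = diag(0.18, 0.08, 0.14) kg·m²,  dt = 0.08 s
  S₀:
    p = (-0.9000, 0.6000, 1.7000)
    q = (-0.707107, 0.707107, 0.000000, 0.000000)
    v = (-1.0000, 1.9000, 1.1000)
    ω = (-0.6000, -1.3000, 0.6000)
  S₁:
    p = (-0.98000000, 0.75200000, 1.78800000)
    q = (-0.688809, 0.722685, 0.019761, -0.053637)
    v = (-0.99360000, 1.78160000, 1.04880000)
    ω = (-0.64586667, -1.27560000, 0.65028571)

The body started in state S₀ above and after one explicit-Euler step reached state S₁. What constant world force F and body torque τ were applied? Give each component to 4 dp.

F = (0.2000, -3.7000, -1.6000)
τ = (-0.1500, 0.0100, 0.0100)

Δv = v₁−v₀ = (0.00640000, -0.11840000, -0.05120000)
F = m·Δv/dt = (0.2000, -3.7000, -1.6000)
rate change Δω = (-0.04586667, 0.02440000, 0.05028571)
precession coupling = (-0.0468, -0.0144, -0.0780)
I·α + gyro = (-0.1500, 0.0100, 0.0100)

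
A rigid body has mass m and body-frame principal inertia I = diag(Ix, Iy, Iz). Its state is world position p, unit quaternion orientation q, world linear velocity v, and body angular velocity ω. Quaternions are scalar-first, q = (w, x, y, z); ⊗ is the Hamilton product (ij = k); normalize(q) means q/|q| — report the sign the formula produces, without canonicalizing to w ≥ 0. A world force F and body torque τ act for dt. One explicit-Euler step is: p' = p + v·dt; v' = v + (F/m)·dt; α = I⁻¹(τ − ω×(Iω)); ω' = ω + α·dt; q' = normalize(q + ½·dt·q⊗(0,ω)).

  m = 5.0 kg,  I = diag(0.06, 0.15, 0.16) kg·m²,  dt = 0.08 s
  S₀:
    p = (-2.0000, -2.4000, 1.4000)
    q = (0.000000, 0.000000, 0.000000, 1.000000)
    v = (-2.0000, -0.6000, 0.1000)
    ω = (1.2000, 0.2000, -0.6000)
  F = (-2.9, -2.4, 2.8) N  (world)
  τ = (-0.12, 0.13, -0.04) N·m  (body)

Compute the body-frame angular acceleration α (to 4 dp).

precession coupling ω×(Iω) = (-0.0012, 0.0720, 0.0216)
α = I⁻¹(τ − ω×Iω) = (-1.9800, 0.3867, -0.3850)

α = (-1.9800, 0.3867, -0.3850)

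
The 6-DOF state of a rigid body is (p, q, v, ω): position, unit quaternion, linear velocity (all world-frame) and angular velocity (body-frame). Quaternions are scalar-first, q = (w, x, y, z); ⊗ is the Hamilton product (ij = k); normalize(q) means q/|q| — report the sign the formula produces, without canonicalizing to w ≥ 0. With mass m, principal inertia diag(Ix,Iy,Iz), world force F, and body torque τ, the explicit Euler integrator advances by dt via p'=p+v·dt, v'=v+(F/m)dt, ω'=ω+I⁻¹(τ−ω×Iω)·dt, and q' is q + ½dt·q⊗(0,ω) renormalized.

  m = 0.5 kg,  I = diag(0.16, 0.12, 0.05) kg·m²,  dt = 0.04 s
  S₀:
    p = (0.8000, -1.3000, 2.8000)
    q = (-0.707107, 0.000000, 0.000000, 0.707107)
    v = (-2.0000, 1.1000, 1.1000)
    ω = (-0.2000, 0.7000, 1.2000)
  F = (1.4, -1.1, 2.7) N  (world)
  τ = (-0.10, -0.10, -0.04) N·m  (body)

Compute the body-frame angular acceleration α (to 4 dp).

α = (-0.2575, -0.6133, -0.9120)

ω×(Iω) gyroscopic = (-0.0588, -0.0264, 0.0056)
α = I⁻¹(τ − ω×Iω) = (-0.2575, -0.6133, -0.9120)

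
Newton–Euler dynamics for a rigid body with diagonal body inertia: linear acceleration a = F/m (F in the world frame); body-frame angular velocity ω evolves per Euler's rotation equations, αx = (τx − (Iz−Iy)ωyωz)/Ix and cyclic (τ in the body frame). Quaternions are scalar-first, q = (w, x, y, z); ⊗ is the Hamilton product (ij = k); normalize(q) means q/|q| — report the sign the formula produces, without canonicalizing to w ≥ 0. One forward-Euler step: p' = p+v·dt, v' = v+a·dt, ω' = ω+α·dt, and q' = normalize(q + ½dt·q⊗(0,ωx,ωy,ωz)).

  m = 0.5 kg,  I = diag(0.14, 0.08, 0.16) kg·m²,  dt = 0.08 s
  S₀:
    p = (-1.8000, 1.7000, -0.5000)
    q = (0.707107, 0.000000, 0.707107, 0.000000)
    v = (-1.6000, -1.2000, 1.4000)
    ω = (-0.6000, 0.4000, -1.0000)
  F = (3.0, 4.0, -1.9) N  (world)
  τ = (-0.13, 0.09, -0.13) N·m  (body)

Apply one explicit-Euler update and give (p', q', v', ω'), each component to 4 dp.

p' = p + v·dt = (-1.9280, 1.6040, -0.3880)
v + (F/m)dt = (-1.1200, -0.5600, 1.0960)
ω×(Iω) gyroscopic = (-0.0320, -0.0120, 0.0144)
angular accel α = (-0.7000, 1.2750, -0.9025)
new body rate ω' = (-0.6560, 0.5020, -1.0722)
Hamilton product q⊗(0,ω) = (-0.2828428, -1.1313712, 0.2828428, -0.2828428)
updated quaternion q' = (0.6949, -0.0452, 0.7175, -0.0113)

p' = (-1.9280, 1.6040, -0.3880)
q' = (0.6949, -0.0452, 0.7175, -0.0113)
v' = (-1.1200, -0.5600, 1.0960)
ω' = (-0.6560, 0.5020, -1.0722)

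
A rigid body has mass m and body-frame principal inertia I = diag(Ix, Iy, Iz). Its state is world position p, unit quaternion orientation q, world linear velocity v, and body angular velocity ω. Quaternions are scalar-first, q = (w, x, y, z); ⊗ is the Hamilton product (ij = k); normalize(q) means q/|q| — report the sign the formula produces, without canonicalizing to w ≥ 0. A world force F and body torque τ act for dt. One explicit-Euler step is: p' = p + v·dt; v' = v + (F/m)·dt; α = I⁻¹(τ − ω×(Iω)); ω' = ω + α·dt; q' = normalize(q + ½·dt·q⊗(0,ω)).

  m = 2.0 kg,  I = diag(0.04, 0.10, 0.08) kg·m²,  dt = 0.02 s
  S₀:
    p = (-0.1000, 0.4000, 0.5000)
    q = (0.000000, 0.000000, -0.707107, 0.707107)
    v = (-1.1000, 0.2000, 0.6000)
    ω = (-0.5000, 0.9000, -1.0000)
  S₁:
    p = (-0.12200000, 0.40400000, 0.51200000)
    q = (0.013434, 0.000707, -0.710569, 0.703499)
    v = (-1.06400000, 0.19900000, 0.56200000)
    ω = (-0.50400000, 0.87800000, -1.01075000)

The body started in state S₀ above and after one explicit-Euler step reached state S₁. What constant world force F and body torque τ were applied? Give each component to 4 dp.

F = (3.6000, -0.1000, -3.8000)
τ = (0.0100, -0.1300, -0.0700)

velocity change Δv = (0.03600000, -0.00100000, -0.03800000)
applied force F = (3.6000, -0.1000, -3.8000)
ω₁ − ω₀ = (-0.00400000, -0.02200000, -0.01075000)
precession coupling = (0.0180, -0.0200, -0.0270)
I·α + gyro = (0.0100, -0.1300, -0.0700)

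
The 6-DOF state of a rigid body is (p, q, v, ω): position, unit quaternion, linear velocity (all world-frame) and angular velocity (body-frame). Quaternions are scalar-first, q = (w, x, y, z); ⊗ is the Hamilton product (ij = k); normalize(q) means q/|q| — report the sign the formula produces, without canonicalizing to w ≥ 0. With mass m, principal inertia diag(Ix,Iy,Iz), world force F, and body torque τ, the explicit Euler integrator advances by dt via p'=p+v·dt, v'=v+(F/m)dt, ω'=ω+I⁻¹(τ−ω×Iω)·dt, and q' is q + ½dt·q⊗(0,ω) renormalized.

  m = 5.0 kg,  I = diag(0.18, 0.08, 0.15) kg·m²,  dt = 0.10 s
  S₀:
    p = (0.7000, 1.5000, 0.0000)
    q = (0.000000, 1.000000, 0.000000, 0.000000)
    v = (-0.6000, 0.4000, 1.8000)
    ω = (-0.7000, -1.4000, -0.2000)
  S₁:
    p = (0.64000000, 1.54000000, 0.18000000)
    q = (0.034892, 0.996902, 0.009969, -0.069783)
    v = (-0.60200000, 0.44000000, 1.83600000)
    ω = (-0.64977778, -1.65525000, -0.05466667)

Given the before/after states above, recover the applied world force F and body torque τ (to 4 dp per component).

rate change Δω = (0.05022222, -0.25525000, 0.14533333)
gyro term ω₀×Iω₀ = (0.0196, 0.0042, -0.0980)
τ = I·(Δω/dt) + ω₀×(Iω₀) = (0.1100, -0.2000, 0.1200)
Δv = v₁−v₀ = (-0.00200000, 0.04000000, 0.03600000)
m·(v₁−v₀)/dt = (-0.1000, 2.0000, 1.8000)

F = (-0.1000, 2.0000, 1.8000)
τ = (0.1100, -0.2000, 0.1200)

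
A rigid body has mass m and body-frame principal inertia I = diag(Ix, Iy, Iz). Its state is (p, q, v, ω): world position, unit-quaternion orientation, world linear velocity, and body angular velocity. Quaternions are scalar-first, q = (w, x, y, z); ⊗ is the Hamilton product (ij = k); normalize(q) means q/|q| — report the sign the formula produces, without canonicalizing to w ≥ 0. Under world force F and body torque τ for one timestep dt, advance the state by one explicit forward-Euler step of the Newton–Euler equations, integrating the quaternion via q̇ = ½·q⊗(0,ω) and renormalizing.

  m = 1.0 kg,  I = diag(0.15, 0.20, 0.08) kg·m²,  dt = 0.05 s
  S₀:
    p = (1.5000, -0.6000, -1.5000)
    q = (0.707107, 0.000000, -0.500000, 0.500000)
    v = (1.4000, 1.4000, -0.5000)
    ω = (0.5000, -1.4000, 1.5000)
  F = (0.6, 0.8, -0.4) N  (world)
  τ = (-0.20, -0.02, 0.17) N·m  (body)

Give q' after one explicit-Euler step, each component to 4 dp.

q' = (0.6699, 0.0076, -0.5178, 0.5320)

2q̇ = q⊗(0,ω) = (-1.4500000, 0.3035535, -0.7399498, 1.3106605)
updated quaternion q' = (0.6699, 0.0076, -0.5178, 0.5320)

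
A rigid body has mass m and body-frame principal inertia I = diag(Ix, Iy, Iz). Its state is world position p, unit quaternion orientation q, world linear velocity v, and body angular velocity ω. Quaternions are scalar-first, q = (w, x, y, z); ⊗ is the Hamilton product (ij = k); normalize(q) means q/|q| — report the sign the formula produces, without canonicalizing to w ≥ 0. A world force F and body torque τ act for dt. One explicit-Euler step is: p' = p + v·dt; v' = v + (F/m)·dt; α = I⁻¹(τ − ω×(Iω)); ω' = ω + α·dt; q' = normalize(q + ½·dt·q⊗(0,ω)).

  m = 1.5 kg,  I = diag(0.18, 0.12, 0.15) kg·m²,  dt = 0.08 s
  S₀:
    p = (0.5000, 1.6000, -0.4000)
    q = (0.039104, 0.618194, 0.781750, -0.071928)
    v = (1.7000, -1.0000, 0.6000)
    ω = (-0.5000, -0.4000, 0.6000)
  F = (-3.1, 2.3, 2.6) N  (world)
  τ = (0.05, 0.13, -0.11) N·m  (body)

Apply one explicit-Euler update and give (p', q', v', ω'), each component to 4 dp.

p' = (0.6360, 1.5200, -0.3520)
q' = (0.0657, 0.6346, 0.7673, -0.0652)
v' = (1.5347, -0.8773, 0.7387)
ω' = (-0.4746, -0.3073, 0.5477)

α = I⁻¹(τ − ω×Iω) = (0.3178, 1.1583, -0.6533)
ω' = ω + α·dt = (-0.4746, -0.3073, 0.5477)
q⊗(0,ω) = (0.6649538, 0.4207268, -0.3505940, 0.1670598)
q' = normalize(q + ½dt·q⊗(0,ω)) = (0.0657, 0.6346, 0.7673, -0.0652)
a = F/m = (-2.0667, 1.5333, 1.7333)
p + v·dt = (0.6360, 1.5200, -0.3520)
new velocity v' = (1.5347, -0.8773, 0.7387)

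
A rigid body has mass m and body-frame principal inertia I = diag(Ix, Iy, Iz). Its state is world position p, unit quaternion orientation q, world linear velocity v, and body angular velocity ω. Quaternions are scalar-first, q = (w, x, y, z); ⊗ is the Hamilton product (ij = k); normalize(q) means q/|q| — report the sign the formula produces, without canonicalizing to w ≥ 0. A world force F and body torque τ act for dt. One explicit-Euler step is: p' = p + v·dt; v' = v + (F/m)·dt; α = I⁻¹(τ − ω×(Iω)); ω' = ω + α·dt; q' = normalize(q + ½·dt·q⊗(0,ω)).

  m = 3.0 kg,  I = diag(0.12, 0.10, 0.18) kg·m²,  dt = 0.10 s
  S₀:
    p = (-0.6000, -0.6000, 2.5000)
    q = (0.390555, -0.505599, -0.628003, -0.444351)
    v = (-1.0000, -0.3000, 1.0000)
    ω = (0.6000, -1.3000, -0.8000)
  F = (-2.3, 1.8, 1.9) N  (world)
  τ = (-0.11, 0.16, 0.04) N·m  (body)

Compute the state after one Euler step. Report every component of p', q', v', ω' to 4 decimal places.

a = (-0.7667, 0.6000, 0.6333)
p' = p + v·dt = (-0.7000, -0.6300, 2.6000)
new velocity v' = (-1.0767, -0.2400, 1.0633)
angular accel α = (-1.6100, 1.3120, 0.1356)
ω' = ω + α·dt = (0.4390, -1.1688, -0.7864)
Hamilton product q⊗(0,ω) = (-0.8685253, 0.1590791, -1.1788113, 0.7216365)
q' = normalize(q + ½dt·q⊗(0,ω)) = (0.3460, -0.4960, -0.6846, -0.4069)

p' = (-0.7000, -0.6300, 2.6000)
q' = (0.3460, -0.4960, -0.6846, -0.4069)
v' = (-1.0767, -0.2400, 1.0633)
ω' = (0.4390, -1.1688, -0.7864)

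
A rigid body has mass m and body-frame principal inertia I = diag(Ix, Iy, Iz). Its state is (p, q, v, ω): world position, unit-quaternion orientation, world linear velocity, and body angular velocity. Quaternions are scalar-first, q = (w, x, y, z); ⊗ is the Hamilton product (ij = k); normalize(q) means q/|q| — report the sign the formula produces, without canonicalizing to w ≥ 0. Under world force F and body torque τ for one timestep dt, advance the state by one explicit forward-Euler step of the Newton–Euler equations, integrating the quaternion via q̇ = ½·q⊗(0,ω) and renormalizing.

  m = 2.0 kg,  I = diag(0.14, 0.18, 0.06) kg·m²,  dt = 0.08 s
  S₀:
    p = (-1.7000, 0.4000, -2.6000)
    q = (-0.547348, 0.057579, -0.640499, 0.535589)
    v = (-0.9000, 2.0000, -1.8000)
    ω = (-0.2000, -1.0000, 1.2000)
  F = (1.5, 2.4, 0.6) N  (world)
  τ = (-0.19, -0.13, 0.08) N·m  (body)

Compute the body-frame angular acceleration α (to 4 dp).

α = (-2.3857, -0.6156, 1.2000)

ω×(Iω) gyroscopic = (0.1440, -0.0192, 0.0080)
angular accel α = (-2.3857, -0.6156, 1.2000)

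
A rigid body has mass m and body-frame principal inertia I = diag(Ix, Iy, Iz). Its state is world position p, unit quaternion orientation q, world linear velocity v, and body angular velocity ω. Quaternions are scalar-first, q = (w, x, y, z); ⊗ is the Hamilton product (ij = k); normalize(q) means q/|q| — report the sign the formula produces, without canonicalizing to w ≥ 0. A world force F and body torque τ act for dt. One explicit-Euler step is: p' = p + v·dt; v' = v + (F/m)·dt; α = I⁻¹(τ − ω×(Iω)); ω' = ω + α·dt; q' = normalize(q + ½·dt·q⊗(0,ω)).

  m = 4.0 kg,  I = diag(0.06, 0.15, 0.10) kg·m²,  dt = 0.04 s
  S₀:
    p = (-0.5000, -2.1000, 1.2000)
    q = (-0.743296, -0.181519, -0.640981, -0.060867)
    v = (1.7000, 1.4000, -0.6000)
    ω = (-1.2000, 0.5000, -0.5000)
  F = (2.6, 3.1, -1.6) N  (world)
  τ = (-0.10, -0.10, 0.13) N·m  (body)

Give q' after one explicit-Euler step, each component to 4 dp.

2q̇ = q⊗(0,ω) = (0.0722342, 1.2428792, -0.3893671, -0.4882887)
q' = normalize(q + ½dt·q⊗(0,ω)) = (-0.7416, -0.1566, -0.6485, -0.0706)

q' = (-0.7416, -0.1566, -0.6485, -0.0706)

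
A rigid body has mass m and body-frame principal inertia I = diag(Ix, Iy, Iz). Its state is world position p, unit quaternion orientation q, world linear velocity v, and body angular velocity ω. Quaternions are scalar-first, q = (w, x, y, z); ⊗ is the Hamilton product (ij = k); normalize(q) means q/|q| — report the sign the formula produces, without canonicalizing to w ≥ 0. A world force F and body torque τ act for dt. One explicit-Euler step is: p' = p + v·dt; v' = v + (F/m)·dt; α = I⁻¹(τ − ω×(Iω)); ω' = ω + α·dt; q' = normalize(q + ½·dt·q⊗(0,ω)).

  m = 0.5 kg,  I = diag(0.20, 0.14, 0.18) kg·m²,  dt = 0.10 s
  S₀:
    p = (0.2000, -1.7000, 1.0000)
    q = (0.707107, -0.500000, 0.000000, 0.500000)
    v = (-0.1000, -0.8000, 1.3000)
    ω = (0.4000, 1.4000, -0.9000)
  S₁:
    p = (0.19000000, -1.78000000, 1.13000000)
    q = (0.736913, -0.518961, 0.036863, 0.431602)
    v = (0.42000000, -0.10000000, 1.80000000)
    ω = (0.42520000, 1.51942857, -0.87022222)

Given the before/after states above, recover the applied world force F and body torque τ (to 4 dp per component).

F = (2.6000, 3.5000, 2.5000)
τ = (0.0000, 0.1600, 0.0200)

ω₁ − ω₀ = (0.02520000, 0.11942857, 0.02977778)
ω₀×(Iω₀) = (-0.0504, -0.0072, -0.0336)
I·α + gyro = (0.0000, 0.1600, 0.0200)
velocity change Δv = (0.52000000, 0.70000000, 0.50000000)
applied force F = (2.6000, 3.5000, 2.5000)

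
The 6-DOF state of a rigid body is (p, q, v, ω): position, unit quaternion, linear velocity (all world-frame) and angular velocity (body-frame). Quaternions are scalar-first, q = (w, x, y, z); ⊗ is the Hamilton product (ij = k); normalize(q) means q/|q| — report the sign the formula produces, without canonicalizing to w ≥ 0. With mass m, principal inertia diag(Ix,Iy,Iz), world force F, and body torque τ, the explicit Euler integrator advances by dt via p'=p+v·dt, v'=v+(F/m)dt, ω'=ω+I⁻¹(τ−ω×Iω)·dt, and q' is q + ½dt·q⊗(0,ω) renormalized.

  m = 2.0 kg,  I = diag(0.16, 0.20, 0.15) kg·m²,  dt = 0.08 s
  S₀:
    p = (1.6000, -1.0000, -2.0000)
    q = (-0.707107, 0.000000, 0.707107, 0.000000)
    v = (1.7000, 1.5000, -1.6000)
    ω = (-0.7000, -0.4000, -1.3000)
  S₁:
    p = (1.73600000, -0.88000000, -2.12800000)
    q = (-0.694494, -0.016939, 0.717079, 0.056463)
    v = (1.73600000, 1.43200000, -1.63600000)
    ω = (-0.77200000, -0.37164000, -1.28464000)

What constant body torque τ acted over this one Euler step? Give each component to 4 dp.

τ = (-0.1700, 0.0800, 0.0400)

Δω = ω₁−ω₀ = (-0.07200000, 0.02836000, 0.01536000)
gyro term ω₀×Iω₀ = (-0.0260, 0.0091, 0.0112)
τ = I·(Δω/dt) + ω₀×(Iω₀) = (-0.1700, 0.0800, 0.0400)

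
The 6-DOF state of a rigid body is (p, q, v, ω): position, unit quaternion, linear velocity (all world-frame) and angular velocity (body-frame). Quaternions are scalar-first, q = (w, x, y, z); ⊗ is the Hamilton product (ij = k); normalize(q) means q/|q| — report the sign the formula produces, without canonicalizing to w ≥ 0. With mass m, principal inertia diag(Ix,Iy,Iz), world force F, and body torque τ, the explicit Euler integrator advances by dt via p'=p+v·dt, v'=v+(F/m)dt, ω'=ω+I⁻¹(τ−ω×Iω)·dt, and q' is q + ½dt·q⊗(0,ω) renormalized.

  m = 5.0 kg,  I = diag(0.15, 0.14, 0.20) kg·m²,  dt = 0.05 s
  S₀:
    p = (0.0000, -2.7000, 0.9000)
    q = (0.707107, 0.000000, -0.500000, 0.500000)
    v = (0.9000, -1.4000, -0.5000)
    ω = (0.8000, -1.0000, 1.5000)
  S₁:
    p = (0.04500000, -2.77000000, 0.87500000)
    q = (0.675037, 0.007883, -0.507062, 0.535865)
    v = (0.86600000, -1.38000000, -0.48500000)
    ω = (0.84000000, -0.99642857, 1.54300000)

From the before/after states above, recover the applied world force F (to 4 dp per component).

velocity change Δv = (-0.03400000, 0.02000000, 0.01500000)
F = m·Δv/dt = (-3.4000, 2.0000, 1.5000)

F = (-3.4000, 2.0000, 1.5000)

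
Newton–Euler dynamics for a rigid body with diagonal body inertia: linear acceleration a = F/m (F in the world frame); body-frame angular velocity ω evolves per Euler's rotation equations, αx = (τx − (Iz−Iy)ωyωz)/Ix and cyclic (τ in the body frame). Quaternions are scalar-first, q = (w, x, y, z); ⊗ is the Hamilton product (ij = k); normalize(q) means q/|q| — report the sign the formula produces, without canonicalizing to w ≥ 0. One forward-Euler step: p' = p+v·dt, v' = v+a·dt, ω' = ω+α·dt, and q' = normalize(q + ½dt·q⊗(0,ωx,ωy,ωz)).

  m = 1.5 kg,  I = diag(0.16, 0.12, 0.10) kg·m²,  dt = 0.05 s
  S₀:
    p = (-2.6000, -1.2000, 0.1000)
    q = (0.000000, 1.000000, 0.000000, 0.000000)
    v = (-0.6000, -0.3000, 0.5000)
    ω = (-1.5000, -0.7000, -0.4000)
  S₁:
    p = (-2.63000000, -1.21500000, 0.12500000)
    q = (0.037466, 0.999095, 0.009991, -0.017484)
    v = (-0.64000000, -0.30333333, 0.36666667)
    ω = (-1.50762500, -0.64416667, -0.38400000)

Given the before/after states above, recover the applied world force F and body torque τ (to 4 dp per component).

v₁ − v₀ = (-0.04000000, -0.00333333, -0.13333333)
F = m·Δv/dt = (-1.2000, -0.1000, -4.0000)
ω₁ − ω₀ = (-0.00762500, 0.05583333, 0.01600000)
gyro term ω₀×Iω₀ = (-0.0056, 0.0360, -0.0420)
I·α + gyro = (-0.0300, 0.1700, -0.0100)

F = (-1.2000, -0.1000, -4.0000)
τ = (-0.0300, 0.1700, -0.0100)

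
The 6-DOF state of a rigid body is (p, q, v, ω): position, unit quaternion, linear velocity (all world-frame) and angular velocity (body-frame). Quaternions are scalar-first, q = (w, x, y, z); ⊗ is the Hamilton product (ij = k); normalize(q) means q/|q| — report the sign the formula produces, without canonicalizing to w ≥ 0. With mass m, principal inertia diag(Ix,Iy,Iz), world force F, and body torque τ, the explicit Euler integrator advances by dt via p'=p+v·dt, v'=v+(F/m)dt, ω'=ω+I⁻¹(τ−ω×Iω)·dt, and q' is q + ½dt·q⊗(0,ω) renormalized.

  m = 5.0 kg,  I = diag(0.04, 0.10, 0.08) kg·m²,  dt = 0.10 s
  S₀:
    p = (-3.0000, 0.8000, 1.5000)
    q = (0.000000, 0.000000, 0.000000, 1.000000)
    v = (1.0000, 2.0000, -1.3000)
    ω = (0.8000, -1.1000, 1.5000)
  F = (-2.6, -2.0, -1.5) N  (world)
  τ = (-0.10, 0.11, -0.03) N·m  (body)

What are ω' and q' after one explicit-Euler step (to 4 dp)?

ω×(Iω) gyroscopic = (0.0330, -0.0480, -0.0528)
angular accel α = (-3.3250, 1.5800, 0.2850)
ω + α·dt = (0.4675, -0.9420, 1.5285)
2q̇ = q⊗(0,ω) = (-1.5000000, 1.1000000, 0.8000000, 0.0000000)
q' = normalize(q + ½dt·q⊗(0,ω)) = (-0.0746, 0.0547, 0.0398, 0.9949)

ω' = (0.4675, -0.9420, 1.5285)
q' = (-0.0746, 0.0547, 0.0398, 0.9949)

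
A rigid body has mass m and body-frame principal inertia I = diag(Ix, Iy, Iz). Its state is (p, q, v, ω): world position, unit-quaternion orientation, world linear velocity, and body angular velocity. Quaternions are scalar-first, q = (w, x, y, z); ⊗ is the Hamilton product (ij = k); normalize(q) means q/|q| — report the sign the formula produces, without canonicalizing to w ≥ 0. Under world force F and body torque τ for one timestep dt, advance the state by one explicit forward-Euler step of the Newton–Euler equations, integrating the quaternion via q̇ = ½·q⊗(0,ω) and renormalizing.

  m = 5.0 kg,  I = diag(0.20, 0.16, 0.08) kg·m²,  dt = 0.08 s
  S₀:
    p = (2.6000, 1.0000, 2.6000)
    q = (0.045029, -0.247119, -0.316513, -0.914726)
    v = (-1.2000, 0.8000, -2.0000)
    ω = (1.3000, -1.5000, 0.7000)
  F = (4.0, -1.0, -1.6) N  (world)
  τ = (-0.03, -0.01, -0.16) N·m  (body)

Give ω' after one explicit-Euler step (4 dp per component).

α = I⁻¹(τ − ω×Iω) = (-0.5700, -0.7450, -2.9750)
ω + α·dt = (1.2544, -1.5596, 0.4620)

ω' = (1.2544, -1.5596, 0.4620)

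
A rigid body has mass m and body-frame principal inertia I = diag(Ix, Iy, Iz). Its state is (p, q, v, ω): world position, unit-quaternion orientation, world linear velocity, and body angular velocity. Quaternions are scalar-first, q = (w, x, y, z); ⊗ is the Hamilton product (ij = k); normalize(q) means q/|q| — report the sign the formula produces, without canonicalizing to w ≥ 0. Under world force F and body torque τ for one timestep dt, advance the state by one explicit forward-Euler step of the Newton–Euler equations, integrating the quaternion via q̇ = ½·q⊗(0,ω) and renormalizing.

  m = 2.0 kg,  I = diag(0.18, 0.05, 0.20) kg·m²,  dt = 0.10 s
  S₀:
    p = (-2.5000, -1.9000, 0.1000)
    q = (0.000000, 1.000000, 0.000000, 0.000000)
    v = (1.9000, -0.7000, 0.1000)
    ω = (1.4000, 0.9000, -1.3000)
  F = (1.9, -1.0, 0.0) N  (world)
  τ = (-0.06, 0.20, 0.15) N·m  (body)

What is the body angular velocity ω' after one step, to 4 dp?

gyro term ω×Iω = (-0.1755, 0.0364, -0.1638)
(τ − ω×Iω)/I = (0.6417, 3.2720, 1.5690)
new body rate ω' = (1.4642, 1.2272, -1.1431)

ω' = (1.4642, 1.2272, -1.1431)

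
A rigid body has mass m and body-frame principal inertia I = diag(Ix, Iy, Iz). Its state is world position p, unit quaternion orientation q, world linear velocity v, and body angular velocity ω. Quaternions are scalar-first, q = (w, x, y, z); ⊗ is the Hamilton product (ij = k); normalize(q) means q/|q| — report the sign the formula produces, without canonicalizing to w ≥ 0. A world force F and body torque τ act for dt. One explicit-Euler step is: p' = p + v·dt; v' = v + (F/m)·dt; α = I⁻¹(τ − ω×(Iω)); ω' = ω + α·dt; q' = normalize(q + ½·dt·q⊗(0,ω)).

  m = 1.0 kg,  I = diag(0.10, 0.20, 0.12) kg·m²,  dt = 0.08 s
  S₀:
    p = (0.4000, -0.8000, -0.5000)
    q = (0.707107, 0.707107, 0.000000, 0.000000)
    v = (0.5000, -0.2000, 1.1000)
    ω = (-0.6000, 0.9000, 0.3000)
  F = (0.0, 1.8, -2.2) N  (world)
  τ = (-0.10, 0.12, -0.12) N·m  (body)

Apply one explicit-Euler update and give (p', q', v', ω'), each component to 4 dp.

gyro term ω×Iω = (-0.0216, 0.0036, -0.0540)
α = I⁻¹(τ − ω×Iω) = (-0.7840, 0.5820, -0.5500)
ω + α·dt = (-0.6627, 0.9466, 0.2560)
Hamilton product q⊗(0,ω) = (0.4242642, -0.4242642, 0.4242642, 0.8485284)
q + ½dt·q⊗(0,ω), renormalized = (0.7233, 0.6894, 0.0170, 0.0339)
a = (0.0000, 1.8000, -2.2000)
p' = p + v·dt = (0.4400, -0.8160, -0.4120)
v + (F/m)dt = (0.5000, -0.0560, 0.9240)

p' = (0.4400, -0.8160, -0.4120)
q' = (0.7233, 0.6894, 0.0170, 0.0339)
v' = (0.5000, -0.0560, 0.9240)
ω' = (-0.6627, 0.9466, 0.2560)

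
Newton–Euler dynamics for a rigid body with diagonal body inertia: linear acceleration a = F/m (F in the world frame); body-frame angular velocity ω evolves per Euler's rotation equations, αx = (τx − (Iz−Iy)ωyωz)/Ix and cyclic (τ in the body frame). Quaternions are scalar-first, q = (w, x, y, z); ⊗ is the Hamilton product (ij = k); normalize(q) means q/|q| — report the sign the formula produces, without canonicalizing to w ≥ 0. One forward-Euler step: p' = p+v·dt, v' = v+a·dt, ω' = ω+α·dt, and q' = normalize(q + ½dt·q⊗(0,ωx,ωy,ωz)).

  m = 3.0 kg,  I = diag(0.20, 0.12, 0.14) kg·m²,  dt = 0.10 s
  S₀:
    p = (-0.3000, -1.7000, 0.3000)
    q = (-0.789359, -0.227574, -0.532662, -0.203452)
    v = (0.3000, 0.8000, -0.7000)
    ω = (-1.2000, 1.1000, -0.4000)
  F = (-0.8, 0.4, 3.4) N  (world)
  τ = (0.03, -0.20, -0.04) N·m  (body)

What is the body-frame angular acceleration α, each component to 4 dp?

precession coupling ω×(Iω) = (-0.0088, 0.0288, 0.1056)
(τ − ω×Iω)/I = (0.1940, -1.9067, -1.0400)

α = (0.1940, -1.9067, -1.0400)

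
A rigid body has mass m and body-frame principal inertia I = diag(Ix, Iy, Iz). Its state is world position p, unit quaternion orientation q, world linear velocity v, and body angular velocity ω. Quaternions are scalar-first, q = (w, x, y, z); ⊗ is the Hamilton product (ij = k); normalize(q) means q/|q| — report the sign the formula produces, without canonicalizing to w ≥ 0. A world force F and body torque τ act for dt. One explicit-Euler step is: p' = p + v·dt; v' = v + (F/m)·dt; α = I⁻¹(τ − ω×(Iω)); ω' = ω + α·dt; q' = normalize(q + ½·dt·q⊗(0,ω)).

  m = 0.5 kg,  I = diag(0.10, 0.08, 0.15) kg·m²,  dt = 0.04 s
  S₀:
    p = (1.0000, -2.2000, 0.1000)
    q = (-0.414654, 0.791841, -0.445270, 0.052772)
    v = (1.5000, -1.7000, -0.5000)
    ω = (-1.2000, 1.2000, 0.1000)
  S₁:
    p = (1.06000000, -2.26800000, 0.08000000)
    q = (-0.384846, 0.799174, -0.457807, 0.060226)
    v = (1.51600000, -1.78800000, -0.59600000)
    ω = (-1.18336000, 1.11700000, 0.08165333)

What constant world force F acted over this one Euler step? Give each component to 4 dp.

F = (0.2000, -1.1000, -1.2000)

Δv = v₁−v₀ = (0.01600000, -0.08800000, -0.09600000)
F = m·Δv/dt = (0.2000, -1.1000, -1.2000)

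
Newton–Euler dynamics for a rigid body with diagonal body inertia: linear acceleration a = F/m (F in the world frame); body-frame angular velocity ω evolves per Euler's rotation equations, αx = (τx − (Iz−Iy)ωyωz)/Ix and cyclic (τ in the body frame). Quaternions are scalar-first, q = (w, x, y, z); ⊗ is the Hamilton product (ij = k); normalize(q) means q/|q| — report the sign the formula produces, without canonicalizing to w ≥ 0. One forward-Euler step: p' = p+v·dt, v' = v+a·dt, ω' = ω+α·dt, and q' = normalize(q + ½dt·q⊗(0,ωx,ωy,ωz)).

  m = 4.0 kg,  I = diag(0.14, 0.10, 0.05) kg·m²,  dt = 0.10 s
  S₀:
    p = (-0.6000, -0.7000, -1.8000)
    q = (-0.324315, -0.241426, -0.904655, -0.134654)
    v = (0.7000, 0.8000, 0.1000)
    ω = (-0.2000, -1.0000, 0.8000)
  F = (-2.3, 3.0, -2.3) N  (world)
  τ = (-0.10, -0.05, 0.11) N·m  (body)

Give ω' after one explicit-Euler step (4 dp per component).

α = I⁻¹(τ − ω×Iω) = (-1.0000, -0.3560, 2.3600)
ω + α·dt = (-0.3000, -1.0356, 1.0360)

ω' = (-0.3000, -1.0356, 1.0360)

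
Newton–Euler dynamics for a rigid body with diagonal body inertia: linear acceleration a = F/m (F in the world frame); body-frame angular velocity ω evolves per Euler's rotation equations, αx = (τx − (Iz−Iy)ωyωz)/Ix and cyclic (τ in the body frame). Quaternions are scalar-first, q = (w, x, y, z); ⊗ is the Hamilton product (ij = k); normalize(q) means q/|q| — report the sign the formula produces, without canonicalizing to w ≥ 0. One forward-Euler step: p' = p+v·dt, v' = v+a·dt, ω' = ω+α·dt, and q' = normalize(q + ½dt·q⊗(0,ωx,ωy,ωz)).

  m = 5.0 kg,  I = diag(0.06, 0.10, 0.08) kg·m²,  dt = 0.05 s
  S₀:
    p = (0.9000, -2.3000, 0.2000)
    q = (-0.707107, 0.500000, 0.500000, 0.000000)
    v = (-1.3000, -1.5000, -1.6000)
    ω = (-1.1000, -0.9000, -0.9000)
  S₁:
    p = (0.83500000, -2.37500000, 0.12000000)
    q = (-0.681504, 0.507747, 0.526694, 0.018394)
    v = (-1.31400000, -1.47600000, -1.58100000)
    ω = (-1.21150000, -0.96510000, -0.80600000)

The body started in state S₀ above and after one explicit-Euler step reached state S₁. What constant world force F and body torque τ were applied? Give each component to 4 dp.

velocity change Δv = (-0.01400000, 0.02400000, 0.01900000)
F = m·Δv/dt = (-1.4000, 2.4000, 1.9000)
rate change Δω = (-0.11150000, -0.06510000, 0.09400000)
I·α + gyro = (-0.1500, -0.1500, 0.1900)

F = (-1.4000, 2.4000, 1.9000)
τ = (-0.1500, -0.1500, 0.1900)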